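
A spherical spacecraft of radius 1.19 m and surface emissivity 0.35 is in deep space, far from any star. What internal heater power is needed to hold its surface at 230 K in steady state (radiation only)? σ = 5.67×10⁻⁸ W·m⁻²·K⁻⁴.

P = εσ·4πr²·T⁴.
4πr² = 17.80 m²; T⁴ = 2.798×10⁹ K⁴.
P = 0.35·5.67×10⁻⁸·17.80·2.798×10⁹.

P ≈ 988 W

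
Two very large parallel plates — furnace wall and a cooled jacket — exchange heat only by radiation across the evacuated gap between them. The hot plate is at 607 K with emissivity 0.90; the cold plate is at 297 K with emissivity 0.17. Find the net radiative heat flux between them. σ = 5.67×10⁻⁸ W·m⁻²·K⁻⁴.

q ≈ 1210 W/m²

For two infinite grey parallel plates, q = σ(T₁⁴ − T₂⁴)/(1/ε₁ + 1/ε₂ − 1).
T₁⁴ − T₂⁴ = 1.358×10¹¹ − 7.781×10⁹ = 1.280×10¹¹ K⁴.
1/ε₁ + 1/ε₂ − 1 = 1.111 + 5.882 − 1 = 5.993.
q = 5.67×10⁻⁸ × 1.280×10¹¹ / 5.993.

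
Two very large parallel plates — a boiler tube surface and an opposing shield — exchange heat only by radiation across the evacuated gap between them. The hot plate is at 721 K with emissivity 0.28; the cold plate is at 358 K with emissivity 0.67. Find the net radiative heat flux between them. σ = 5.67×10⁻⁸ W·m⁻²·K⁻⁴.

q ≈ 3540 W/m²

For two infinite grey parallel plates, q = σ(T₁⁴ − T₂⁴)/(1/ε₁ + 1/ε₂ − 1).
T₁⁴ − T₂⁴ = 2.702×10¹¹ − 1.643×10¹⁰ = 2.538×10¹¹ K⁴.
1/ε₁ + 1/ε₂ − 1 = 3.571 + 1.493 − 1 = 4.064.
q = 5.67×10⁻⁸ × 2.538×10¹¹ / 4.064.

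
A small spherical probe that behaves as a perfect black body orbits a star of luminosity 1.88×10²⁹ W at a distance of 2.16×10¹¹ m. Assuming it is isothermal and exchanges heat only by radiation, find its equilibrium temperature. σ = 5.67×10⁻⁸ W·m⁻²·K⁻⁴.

T ≈ 1090 K

First find the stellar flux at distance d: S = L/(4πd²) = 1.88×10²⁹/(4π·(2.16×10¹¹)²) = 3.207×10⁵ W/m².
For an isothermal sphere, absorbed (1−a)S·πr² = emitted σ·4πr²·T⁴, so T⁴ = (1−a)S/(4σ).
T⁴ = 1.00·3.207×10⁵/(4·5.67×10⁻⁸) = 1.414×10¹² K⁴.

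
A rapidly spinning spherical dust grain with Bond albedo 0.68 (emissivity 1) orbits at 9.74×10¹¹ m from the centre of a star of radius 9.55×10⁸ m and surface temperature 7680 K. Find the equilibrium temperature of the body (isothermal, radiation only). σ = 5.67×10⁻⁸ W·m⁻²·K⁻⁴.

T ≈ 128 K

The star's surface emits σT_*⁴; at distance d the flux is S = σT_*⁴(R_*/d)².
S = 5.67×10⁻⁸·(7680)⁴·(9.55×10⁸/9.74×10¹¹)² = 189.6 W/m².
For an isothermal sphere T⁴ = (1−a)S/(4σ) = 2.676×10⁸ K⁴.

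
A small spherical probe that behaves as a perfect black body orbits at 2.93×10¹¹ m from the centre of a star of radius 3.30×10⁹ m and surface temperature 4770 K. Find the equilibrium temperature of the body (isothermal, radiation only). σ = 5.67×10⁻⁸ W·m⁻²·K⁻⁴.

The star's surface emits σT_*⁴; at distance d the flux is S = σT_*⁴(R_*/d)².
S = 5.67×10⁻⁸·(4770)⁴·(3.30×10⁹/2.93×10¹¹)² = 3723 W/m².
For an isothermal sphere T⁴ = (1−a)S/(4σ) = 1.642×10¹⁰ K⁴.

T ≈ 358 K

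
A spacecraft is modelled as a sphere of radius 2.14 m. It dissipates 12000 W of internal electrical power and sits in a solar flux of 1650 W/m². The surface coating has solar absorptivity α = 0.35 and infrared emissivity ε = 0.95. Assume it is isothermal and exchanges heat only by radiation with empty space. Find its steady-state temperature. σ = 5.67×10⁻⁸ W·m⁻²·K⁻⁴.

T ≈ 285 K

At steady state, absorbed solar power + internal power = radiated power.
Absorbed: α·S·A_cross = 0.35·1650·14.39 = 8309 W (cross-section πr²).
Total input = 8309 + 12000 = 20310 W.
Radiated: εσ·A_surf·T⁴ with A_surf = 4πr² = 57.55 m².
T⁴ = 20310/(0.95·5.67×10⁻⁸·57.55) = 6.551×10⁹ K⁴.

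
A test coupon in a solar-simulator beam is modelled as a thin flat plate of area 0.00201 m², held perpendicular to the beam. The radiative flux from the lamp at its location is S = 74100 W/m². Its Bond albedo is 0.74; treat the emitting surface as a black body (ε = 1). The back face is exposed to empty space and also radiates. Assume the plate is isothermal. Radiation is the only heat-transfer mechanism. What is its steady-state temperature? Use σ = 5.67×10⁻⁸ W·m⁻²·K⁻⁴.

At equilibrium, absorbed power = emitted power.
Absorbing cross-section = A = 0.002010 m²; emitting surface = 2A = 0.004020 m² (ratio 2).
(1−a)S·A_cross = εσ·A_surf·T⁴  ⇒  T⁴ = (1−a)S/(2σ).
T⁴ = 0.260·74100/(2·5.67×10⁻⁸) = 1.699×10¹¹ K⁴.
T = (1.699×10¹¹)^(1/4).

T ≈ 642 K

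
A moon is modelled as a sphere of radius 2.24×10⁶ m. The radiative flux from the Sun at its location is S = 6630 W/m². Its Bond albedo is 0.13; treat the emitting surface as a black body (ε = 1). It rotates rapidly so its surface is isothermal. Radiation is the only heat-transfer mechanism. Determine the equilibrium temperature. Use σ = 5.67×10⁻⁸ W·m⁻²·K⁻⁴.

T ≈ 399 K

At equilibrium, absorbed power = emitted power.
Absorbing cross-section = πr² = 1.576×10¹³ m²; emitting surface = 4πr² = 6.305×10¹³ m² (ratio 4).
(1−a)S·A_cross = εσ·A_surf·T⁴  ⇒  T⁴ = (1−a)S/(4σ).
T⁴ = 0.870·6630/(4·5.67×10⁻⁸) = 2.543×10¹⁰ K⁴.
T = (2.543×10¹⁰)^(1/4).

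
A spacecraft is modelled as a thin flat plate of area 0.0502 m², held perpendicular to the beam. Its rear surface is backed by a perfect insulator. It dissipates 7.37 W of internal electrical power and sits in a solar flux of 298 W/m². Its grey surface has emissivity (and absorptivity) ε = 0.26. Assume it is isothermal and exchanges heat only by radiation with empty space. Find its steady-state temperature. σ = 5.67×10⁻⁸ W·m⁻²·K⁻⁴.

T ≈ 351 K

At steady state, absorbed solar power + internal power = radiated power.
Absorbed: α·S·A_cross = 0.26·298·0.05020 = 3.889 W (cross-section A).
Total input = 3.889 + 7.37 = 11.26 W.
Radiated: εσ·A_surf·T⁴ with A_surf = A = 0.05020 m².
T⁴ = 11.26/(0.26·5.67×10⁻⁸·0.05020) = 1.521×10¹⁰ K⁴.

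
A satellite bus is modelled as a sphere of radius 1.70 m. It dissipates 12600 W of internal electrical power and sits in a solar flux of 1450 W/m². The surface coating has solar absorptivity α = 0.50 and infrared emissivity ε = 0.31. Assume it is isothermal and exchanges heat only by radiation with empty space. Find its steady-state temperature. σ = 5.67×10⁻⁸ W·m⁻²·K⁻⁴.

T ≈ 416 K

At steady state, absorbed solar power + internal power = radiated power.
Absorbed: α·S·A_cross = 0.50·1450·9.079 = 6582 W (cross-section πr²).
Total input = 6582 + 12600 = 19180 W.
Radiated: εσ·A_surf·T⁴ with A_surf = 4πr² = 36.32 m².
T⁴ = 19180/(0.31·5.67×10⁻⁸·36.32) = 3.005×10¹⁰ K⁴.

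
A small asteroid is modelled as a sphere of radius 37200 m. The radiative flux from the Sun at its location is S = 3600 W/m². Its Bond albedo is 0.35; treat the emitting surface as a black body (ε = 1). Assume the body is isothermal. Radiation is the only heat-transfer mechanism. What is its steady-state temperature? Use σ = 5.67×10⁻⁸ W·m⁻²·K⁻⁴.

T ≈ 319 K

At equilibrium, absorbed power = emitted power.
Absorbing cross-section = πr² = 4.347×10⁹ m²; emitting surface = 4πr² = 1.739×10¹⁰ m² (ratio 4).
(1−a)S·A_cross = εσ·A_surf·T⁴  ⇒  T⁴ = (1−a)S/(4σ).
T⁴ = 0.650·3600/(4·5.67×10⁻⁸) = 1.032×10¹⁰ K⁴.
T = (1.032×10¹⁰)^(1/4).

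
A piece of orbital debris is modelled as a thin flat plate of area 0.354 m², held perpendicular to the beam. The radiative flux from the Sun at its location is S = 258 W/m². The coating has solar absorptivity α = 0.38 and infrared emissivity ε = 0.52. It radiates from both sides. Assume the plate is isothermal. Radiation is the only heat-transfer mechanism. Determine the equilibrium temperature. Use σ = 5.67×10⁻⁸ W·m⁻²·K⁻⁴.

At equilibrium, absorbed power = emitted power.
Absorbing cross-section = A = 0.3540 m²; emitting surface = 2A = 0.7080 m² (ratio 2).
αS·A_cross = εσ·A_surf·T⁴  ⇒  T⁴ = αS/(ε·2σ).
T⁴ = 0.380·258/(0.52·2·5.67×10⁻⁸) = 1.663×10⁹ K⁴.
T = (1.663×10⁹)^(1/4).

T ≈ 202 K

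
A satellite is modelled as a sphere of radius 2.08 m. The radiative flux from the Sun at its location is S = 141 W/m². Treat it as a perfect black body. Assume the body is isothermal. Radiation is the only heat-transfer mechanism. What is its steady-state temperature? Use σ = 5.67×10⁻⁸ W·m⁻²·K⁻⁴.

T ≈ 158 K

At equilibrium, absorbed power = emitted power.
Absorbing cross-section = πr² = 13.59 m²; emitting surface = 4πr² = 54.37 m² (ratio 4).
S·A_cross = εσ·A_surf·T⁴  ⇒  T⁴ = S/(4σ).
T⁴ = 1.00·141/(4·5.67×10⁻⁸) = 6.217×10⁸ K⁴.
T = (6.217×10⁸)^(1/4).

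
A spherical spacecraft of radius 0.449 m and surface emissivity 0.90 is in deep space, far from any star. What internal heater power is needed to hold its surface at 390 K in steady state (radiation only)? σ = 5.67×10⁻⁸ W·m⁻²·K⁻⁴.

P = εσ·4πr²·T⁴.
4πr² = 2.533 m²; T⁴ = 2.313×10¹⁰ K⁴.
P = 0.90·5.67×10⁻⁸·2.533·2.313×10¹⁰.

P ≈ 2990 W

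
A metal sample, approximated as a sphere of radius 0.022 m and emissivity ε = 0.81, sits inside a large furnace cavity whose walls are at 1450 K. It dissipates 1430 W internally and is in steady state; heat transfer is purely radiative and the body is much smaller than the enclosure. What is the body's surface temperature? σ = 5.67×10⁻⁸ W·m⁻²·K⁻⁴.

T ≈ 1760 K

For a small grey body in a large enclosure, net radiated power = εσA(T⁴ − T_w⁴).
Steady state: P = εσA(T⁴ − T_w⁴) with A = 4πr² = 0.006082 m².
T⁴ = P/(εσA) + T_w⁴ = 1430/(0.81·5.67×10⁻⁸·0.006082) + (1450)⁴
    = 5.119×10¹² + 4.421×10¹² = 9.540×10¹² K⁴.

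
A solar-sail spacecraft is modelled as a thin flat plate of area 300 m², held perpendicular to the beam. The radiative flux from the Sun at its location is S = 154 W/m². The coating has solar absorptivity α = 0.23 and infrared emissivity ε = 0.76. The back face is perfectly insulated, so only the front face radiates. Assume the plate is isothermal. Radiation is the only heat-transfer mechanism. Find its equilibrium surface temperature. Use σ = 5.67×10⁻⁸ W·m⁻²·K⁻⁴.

At equilibrium, absorbed power = emitted power.
Absorbing cross-section = A = 300.0 m²; emitting surface = A = 300.0 m² (ratio 1).
αS·A_cross = εσ·A_surf·T⁴  ⇒  T⁴ = αS/(ε·1σ).
T⁴ = 0.230·154/(0.76·1·5.67×10⁻⁸) = 8.220×10⁸ K⁴.
T = (8.220×10⁸)^(1/4).

T ≈ 169 K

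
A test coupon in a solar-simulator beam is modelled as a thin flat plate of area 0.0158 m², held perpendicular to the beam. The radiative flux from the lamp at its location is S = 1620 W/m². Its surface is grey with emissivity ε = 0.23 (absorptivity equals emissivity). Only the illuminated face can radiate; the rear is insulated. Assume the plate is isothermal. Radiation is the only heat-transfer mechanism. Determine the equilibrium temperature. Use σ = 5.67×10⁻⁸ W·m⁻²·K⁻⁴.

T ≈ 411 K

At equilibrium, absorbed power = emitted power.
Absorbing cross-section = A = 0.01580 m²; emitting surface = A = 0.01580 m² (ratio 1).
εS·A_cross = εσ·A_surf·T⁴  ⇒  T⁴ = S/(1σ)   (ε cancels).
T⁴ = 1620/(1·5.67×10⁻⁸) = 2.857×10¹⁰ K⁴.
T = (2.857×10¹⁰)^(1/4).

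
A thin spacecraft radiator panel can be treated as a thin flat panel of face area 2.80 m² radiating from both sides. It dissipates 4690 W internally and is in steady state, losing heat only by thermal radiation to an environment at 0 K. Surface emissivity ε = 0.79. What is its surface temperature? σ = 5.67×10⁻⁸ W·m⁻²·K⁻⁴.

Steady state: internal power = radiated power, P = εσA T⁴.
Radiating area A = 2·2.80 = 5.600 m².
T⁴ = P/(εσA) = 4690/(0.79·5.67×10⁻⁸·5.600) = 1.870×10¹⁰ K⁴.
T = (1.870×10¹⁰)^(1/4).

T ≈ 370 K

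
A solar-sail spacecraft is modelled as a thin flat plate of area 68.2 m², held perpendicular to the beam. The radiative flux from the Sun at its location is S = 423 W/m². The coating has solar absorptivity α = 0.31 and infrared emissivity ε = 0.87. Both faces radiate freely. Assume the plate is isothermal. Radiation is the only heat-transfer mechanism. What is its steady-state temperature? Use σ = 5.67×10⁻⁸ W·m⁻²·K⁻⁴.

At equilibrium, absorbed power = emitted power.
Absorbing cross-section = A = 68.20 m²; emitting surface = 2A = 136.4 m² (ratio 2).
αS·A_cross = εσ·A_surf·T⁴  ⇒  T⁴ = αS/(ε·2σ).
T⁴ = 0.310·423/(0.87·2·5.67×10⁻⁸) = 1.329×10⁹ K⁴.
T = (1.329×10⁹)^(1/4).

T ≈ 191 K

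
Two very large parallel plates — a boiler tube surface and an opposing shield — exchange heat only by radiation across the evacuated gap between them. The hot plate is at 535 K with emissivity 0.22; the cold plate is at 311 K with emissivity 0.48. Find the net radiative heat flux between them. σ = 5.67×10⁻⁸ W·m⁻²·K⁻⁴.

For two infinite grey parallel plates, q = σ(T₁⁴ − T₂⁴)/(1/ε₁ + 1/ε₂ − 1).
T₁⁴ − T₂⁴ = 8.192×10¹⁰ − 9.355×10⁹ = 7.257×10¹⁰ K⁴.
1/ε₁ + 1/ε₂ − 1 = 4.545 + 2.083 − 1 = 5.629.
q = 5.67×10⁻⁸ × 7.257×10¹⁰ / 5.629.

q ≈ 731 W/m²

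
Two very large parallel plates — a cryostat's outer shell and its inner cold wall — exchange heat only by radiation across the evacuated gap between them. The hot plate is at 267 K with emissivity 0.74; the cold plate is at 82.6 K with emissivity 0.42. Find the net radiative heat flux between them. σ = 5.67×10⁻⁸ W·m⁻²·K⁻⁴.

q ≈ 104 W/m²

For two infinite grey parallel plates, q = σ(T₁⁴ − T₂⁴)/(1/ε₁ + 1/ε₂ − 1).
T₁⁴ − T₂⁴ = 5.082×10⁹ − 4.655×10⁷ = 5.036×10⁹ K⁴.
1/ε₁ + 1/ε₂ − 1 = 1.351 + 2.381 − 1 = 2.732.
q = 5.67×10⁻⁸ × 5.036×10⁹ / 2.732.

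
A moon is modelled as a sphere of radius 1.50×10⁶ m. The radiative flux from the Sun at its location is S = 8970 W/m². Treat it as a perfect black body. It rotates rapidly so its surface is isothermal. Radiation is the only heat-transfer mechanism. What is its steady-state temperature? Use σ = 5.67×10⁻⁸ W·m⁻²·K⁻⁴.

T ≈ 446 K

At equilibrium, absorbed power = emitted power.
Absorbing cross-section = πr² = 7.069×10¹² m²; emitting surface = 4πr² = 2.827×10¹³ m² (ratio 4).
S·A_cross = εσ·A_surf·T⁴  ⇒  T⁴ = S/(4σ).
T⁴ = 1.00·8970/(4·5.67×10⁻⁸) = 3.955×10¹⁰ K⁴.
T = (3.955×10¹⁰)^(1/4).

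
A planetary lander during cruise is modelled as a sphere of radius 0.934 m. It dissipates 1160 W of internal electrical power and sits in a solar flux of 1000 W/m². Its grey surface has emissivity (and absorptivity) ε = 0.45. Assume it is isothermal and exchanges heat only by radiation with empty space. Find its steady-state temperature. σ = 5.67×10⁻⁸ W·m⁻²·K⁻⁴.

T ≈ 304 K

At steady state, absorbed solar power + internal power = radiated power.
Absorbed: α·S·A_cross = 0.45·1000·2.741 = 1233 W (cross-section πr²).
Total input = 1233 + 1160 = 2393 W.
Radiated: εσ·A_surf·T⁴ with A_surf = 4πr² = 10.96 m².
T⁴ = 2393/(0.45·5.67×10⁻⁸·10.96) = 8.556×10⁹ K⁴.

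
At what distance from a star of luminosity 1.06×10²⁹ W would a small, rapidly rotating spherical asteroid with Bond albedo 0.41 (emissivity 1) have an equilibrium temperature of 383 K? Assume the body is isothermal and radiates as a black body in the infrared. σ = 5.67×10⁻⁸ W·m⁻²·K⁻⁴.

d ≈ 1.01×10¹² m

For an isothermal black-emitting sphere, (1−a)S·πr² = σ·4πr²·T⁴ ⇒ S = 4σT⁴/(1−a).
S = 4·5.67×10⁻⁸·(383)⁴/0.590 = 8272 W/m².
Flux falls as S = L/(4πd²), so d = √(L/(4πS)) = √(1.06×10²⁹/(4π·8272)).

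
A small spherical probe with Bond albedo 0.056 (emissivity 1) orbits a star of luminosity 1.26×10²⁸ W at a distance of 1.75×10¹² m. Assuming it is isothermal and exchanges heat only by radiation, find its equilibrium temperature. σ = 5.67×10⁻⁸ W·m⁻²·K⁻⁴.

First find the stellar flux at distance d: S = L/(4πd²) = 1.26×10²⁸/(4π·(1.75×10¹²)²) = 327.4 W/m².
For an isothermal sphere, absorbed (1−a)S·πr² = emitted σ·4πr²·T⁴, so T⁴ = (1−a)S/(4σ).
T⁴ = 0.944·327.4/(4·5.67×10⁻⁸) = 1.363×10⁹ K⁴.

T ≈ 192 K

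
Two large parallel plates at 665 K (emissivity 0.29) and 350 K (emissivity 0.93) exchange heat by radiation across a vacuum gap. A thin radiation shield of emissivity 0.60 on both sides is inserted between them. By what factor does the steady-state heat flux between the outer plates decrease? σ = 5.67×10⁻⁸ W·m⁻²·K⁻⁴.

factor ≈ 1.66

Without shield: q₀ = σΔ(T⁴)/(1/ε₁+1/ε₂−1) with denominator 3.524.
With shield the two gaps are in series; the resistances add: (1/ε₁+1/ε_s−1)+(1/ε_s+1/ε₂−1) = 4.115+1.742 = 5.857.
Heat-flux ratio q₀/q = 5.857/3.524.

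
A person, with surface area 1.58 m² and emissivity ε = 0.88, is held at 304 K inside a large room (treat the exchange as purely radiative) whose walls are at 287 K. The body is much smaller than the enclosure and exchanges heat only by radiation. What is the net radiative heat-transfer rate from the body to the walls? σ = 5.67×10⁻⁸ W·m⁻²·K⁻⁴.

P_net ≈ 138 W

For a small grey body in a large enclosure: P_net = εσA(T_body⁴ − T_wall⁴).
A = 1.58 m²; T_body⁴ − T_wall⁴ = 8.541×10⁹ − 6.785×10⁹ = 1.756×10⁹ K⁴.
|P_net| = 0.88·5.67×10⁻⁸·1.580·1.756×10⁹.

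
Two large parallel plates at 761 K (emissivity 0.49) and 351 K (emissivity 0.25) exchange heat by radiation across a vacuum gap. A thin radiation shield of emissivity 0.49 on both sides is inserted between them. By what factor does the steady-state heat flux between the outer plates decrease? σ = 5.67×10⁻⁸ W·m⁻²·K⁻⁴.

factor ≈ 1.61

Without shield: q₀ = σΔ(T⁴)/(1/ε₁+1/ε₂−1) with denominator 5.041.
With shield the two gaps are in series; the resistances add: (1/ε₁+1/ε_s−1)+(1/ε_s+1/ε₂−1) = 3.082+5.041 = 8.122.
Heat-flux ratio q₀/q = 8.122/5.041.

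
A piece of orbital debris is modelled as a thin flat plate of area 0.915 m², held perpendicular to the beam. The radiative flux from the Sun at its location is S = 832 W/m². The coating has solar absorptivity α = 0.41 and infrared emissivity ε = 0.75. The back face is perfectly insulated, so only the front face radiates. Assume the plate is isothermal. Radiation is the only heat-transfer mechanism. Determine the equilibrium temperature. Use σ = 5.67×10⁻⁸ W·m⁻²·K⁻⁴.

T ≈ 299 K

At equilibrium, absorbed power = emitted power.
Absorbing cross-section = A = 0.9150 m²; emitting surface = A = 0.9150 m² (ratio 1).
αS·A_cross = εσ·A_surf·T⁴  ⇒  T⁴ = αS/(ε·1σ).
T⁴ = 0.410·832/(0.75·1·5.67×10⁻⁸) = 8.022×10⁹ K⁴.
T = (8.022×10⁹)^(1/4).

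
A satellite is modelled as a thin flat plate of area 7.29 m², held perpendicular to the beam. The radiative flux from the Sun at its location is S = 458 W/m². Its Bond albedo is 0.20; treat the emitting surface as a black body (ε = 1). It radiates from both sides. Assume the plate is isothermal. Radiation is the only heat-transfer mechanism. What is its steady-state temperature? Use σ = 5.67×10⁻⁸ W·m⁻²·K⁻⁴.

At equilibrium, absorbed power = emitted power.
Absorbing cross-section = A = 7.290 m²; emitting surface = 2A = 14.58 m² (ratio 2).
(1−a)S·A_cross = εσ·A_surf·T⁴  ⇒  T⁴ = (1−a)S/(2σ).
T⁴ = 0.800·458/(2·5.67×10⁻⁸) = 3.231×10⁹ K⁴.
T = (3.231×10⁹)^(1/4).

T ≈ 238 K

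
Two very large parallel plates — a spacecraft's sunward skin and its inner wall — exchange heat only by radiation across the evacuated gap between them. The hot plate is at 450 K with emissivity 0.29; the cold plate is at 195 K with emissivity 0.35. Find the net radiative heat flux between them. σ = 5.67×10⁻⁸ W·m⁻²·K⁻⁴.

q ≈ 423 W/m²

For two infinite grey parallel plates, q = σ(T₁⁴ − T₂⁴)/(1/ε₁ + 1/ε₂ − 1).
T₁⁴ − T₂⁴ = 4.101×10¹⁰ − 1.446×10⁹ = 3.956×10¹⁰ K⁴.
1/ε₁ + 1/ε₂ − 1 = 3.448 + 2.857 − 1 = 5.305.
q = 5.67×10⁻⁸ × 3.956×10¹⁰ / 5.305.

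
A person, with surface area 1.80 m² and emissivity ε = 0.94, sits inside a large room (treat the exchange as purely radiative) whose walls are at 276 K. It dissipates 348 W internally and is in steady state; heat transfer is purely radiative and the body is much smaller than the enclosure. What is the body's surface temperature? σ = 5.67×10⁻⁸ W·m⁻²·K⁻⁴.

T ≈ 312 K

For a small grey body in a large enclosure, net radiated power = εσA(T⁴ − T_w⁴).
Steady state: P = εσA(T⁴ − T_w⁴) with A = 1.80 m².
T⁴ = P/(εσA) + T_w⁴ = 348/(0.94·5.67×10⁻⁸·1.800) + (276)⁴
    = 3.627×10⁹ + 5.803×10⁹ = 9.430×10⁹ K⁴.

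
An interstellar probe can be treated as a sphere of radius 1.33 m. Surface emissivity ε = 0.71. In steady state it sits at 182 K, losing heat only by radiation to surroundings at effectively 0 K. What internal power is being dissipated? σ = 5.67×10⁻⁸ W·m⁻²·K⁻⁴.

P ≈ 982 W

Steady state: P = εσA T⁴.
A = 4πr² = 22.23 m²; T⁴ = (182)⁴ = 1.097×10⁹ K⁴.
P = 0.71 × 5.67×10⁻⁸ × 22.23 × 1.097×10⁹.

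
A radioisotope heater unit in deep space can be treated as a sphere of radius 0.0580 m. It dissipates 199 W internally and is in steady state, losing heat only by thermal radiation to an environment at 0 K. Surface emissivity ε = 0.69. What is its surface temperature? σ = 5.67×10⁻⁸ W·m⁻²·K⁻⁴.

T ≈ 589 K

Steady state: internal power = radiated power, P = εσA T⁴.
Radiating area A = 4πr² = 0.04227 m².
T⁴ = P/(εσA) = 199/(0.69·5.67×10⁻⁸·0.04227) = 1.203×10¹¹ K⁴.
T = (1.203×10¹¹)^(1/4).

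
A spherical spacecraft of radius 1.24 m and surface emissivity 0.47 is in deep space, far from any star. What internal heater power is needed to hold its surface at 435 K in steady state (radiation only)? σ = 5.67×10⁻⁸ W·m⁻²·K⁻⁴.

P = εσ·4πr²·T⁴.
4πr² = 19.32 m²; T⁴ = 3.581×10¹⁰ K⁴.
P = 0.47·5.67×10⁻⁸·19.32·3.581×10¹⁰.

P ≈ 18400 W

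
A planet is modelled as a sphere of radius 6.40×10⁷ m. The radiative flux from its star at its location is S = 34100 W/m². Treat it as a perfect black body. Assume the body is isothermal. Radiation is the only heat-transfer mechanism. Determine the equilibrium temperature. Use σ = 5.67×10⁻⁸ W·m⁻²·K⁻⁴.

T ≈ 623 K

At equilibrium, absorbed power = emitted power.
Absorbing cross-section = πr² = 1.287×10¹⁶ m²; emitting surface = 4πr² = 5.147×10¹⁶ m² (ratio 4).
S·A_cross = εσ·A_surf·T⁴  ⇒  T⁴ = S/(4σ).
T⁴ = 1.00·34100/(4·5.67×10⁻⁸) = 1.504×10¹¹ K⁴.
T = (1.504×10¹¹)^(1/4).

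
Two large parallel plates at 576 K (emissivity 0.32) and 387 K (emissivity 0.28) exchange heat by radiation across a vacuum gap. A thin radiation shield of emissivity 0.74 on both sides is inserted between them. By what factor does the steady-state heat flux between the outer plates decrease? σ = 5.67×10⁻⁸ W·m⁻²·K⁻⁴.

Without shield: q₀ = σΔ(T⁴)/(1/ε₁+1/ε₂−1) with denominator 5.696.
With shield the two gaps are in series; the resistances add: (1/ε₁+1/ε_s−1)+(1/ε_s+1/ε₂−1) = 3.476+3.923 = 7.399.
Heat-flux ratio q₀/q = 7.399/5.696.

factor ≈ 1.30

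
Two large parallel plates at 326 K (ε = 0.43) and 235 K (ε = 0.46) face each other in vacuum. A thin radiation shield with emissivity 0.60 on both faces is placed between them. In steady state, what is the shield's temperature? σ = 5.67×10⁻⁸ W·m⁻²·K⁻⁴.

In steady state the net flux on the hot side equals that on the cold side.
σ(T₁⁴−T_s⁴)/D₁ = σ(T_s⁴−T₂⁴)/D₂, with D₁ = 1/ε₁+1/ε_s−1 = 2.992, D₂ = 1/ε_s+1/ε₂−1 = 2.841.
Solve for T_s⁴: T_s⁴ = (D₂·T₁⁴ + D₁·T₂⁴)/(D₁+D₂) = 7.065×10⁹ K⁴.

T_s ≈ 290 K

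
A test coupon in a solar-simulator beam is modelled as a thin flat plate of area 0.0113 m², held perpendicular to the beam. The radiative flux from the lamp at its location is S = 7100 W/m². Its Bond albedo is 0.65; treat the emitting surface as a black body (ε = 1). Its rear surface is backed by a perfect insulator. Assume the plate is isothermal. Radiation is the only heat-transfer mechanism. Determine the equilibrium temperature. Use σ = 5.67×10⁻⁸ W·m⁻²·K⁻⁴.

At equilibrium, absorbed power = emitted power.
Absorbing cross-section = A = 0.01130 m²; emitting surface = A = 0.01130 m² (ratio 1).
(1−a)S·A_cross = εσ·A_surf·T⁴  ⇒  T⁴ = (1−a)S/(1σ).
T⁴ = 0.350·7100/(1·5.67×10⁻⁸) = 4.383×10¹⁰ K⁴.
T = (4.383×10¹⁰)^(1/4).

T ≈ 458 K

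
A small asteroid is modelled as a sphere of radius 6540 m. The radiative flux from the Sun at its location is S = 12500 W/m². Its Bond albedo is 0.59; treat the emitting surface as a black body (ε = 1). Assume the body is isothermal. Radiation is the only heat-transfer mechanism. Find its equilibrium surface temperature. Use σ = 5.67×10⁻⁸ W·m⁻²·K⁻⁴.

At equilibrium, absorbed power = emitted power.
Absorbing cross-section = πr² = 1.344×10⁸ m²; emitting surface = 4πr² = 5.375×10⁸ m² (ratio 4).
(1−a)S·A_cross = εσ·A_surf·T⁴  ⇒  T⁴ = (1−a)S/(4σ).
T⁴ = 0.410·12500/(4·5.67×10⁻⁸) = 2.260×10¹⁰ K⁴.
T = (2.260×10¹⁰)^(1/4).

T ≈ 388 K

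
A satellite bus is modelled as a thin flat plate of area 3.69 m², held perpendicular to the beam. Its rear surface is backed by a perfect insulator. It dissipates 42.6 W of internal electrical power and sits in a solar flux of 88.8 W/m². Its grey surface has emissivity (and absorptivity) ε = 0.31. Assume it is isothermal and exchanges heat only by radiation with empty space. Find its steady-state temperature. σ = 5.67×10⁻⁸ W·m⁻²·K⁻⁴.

T ≈ 217 K

At steady state, absorbed solar power + internal power = radiated power.
Absorbed: α·S·A_cross = 0.31·88.8·3.690 = 101.6 W (cross-section A).
Total input = 101.6 + 42.6 = 144.2 W.
Radiated: εσ·A_surf·T⁴ with A_surf = A = 3.690 m².
T⁴ = 144.2/(0.31·5.67×10⁻⁸·3.690) = 2.223×10⁹ K⁴.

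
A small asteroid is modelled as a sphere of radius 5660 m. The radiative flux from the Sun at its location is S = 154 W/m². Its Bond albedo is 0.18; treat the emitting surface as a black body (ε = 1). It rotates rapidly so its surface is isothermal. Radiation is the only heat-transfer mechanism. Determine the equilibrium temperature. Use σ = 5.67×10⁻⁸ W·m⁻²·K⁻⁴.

T ≈ 154 K

At equilibrium, absorbed power = emitted power.
Absorbing cross-section = πr² = 1.006×10⁸ m²; emitting surface = 4πr² = 4.026×10⁸ m² (ratio 4).
(1−a)S·A_cross = εσ·A_surf·T⁴  ⇒  T⁴ = (1−a)S/(4σ).
T⁴ = 0.820·154/(4·5.67×10⁻⁸) = 5.568×10⁸ K⁴.
T = (5.568×10⁸)^(1/4).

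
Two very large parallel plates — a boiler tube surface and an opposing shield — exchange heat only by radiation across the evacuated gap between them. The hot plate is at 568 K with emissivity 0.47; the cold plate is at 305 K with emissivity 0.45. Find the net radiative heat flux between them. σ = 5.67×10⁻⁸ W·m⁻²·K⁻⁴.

For two infinite grey parallel plates, q = σ(T₁⁴ − T₂⁴)/(1/ε₁ + 1/ε₂ − 1).
T₁⁴ − T₂⁴ = 1.041×10¹¹ − 8.654×10⁹ = 9.543×10¹⁰ K⁴.
1/ε₁ + 1/ε₂ − 1 = 2.128 + 2.222 − 1 = 3.350.
q = 5.67×10⁻⁸ × 9.543×10¹⁰ / 3.350.

q ≈ 1620 W/m²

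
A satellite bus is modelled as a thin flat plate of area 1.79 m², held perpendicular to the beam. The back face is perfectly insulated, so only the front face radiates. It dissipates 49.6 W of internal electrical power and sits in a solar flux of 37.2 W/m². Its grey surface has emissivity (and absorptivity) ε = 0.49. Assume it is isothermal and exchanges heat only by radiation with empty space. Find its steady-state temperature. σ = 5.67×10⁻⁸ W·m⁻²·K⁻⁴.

T ≈ 202 K

At steady state, absorbed solar power + internal power = radiated power.
Absorbed: α·S·A_cross = 0.49·37.2·1.790 = 32.63 W (cross-section A).
Total input = 32.63 + 49.6 = 82.23 W.
Radiated: εσ·A_surf·T⁴ with A_surf = A = 1.790 m².
T⁴ = 82.23/(0.49·5.67×10⁻⁸·1.790) = 1.653×10⁹ K⁴.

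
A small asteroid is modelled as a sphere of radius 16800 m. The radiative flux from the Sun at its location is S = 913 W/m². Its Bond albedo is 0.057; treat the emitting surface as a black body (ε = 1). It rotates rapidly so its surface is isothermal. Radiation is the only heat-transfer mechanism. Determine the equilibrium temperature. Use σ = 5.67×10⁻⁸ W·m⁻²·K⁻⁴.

T ≈ 248 K

At equilibrium, absorbed power = emitted power.
Absorbing cross-section = πr² = 8.867×10⁸ m²; emitting surface = 4πr² = 3.547×10⁹ m² (ratio 4).
(1−a)S·A_cross = εσ·A_surf·T⁴  ⇒  T⁴ = (1−a)S/(4σ).
T⁴ = 0.943·913/(4·5.67×10⁻⁸) = 3.796×10⁹ K⁴.
T = (3.796×10⁹)^(1/4).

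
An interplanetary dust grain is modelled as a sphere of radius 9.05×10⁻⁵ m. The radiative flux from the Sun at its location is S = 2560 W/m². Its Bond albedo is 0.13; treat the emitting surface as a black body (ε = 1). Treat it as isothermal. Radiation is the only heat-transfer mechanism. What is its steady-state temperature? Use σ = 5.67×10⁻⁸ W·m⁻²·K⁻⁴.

At equilibrium, absorbed power = emitted power.
Absorbing cross-section = πr² = 2.573×10⁻⁸ m²; emitting surface = 4πr² = 1.029×10⁻⁷ m² (ratio 4).
(1−a)S·A_cross = εσ·A_surf·T⁴  ⇒  T⁴ = (1−a)S/(4σ).
T⁴ = 0.870·2560/(4·5.67×10⁻⁸) = 9.820×10⁹ K⁴.
T = (9.820×10⁹)^(1/4).

T ≈ 315 K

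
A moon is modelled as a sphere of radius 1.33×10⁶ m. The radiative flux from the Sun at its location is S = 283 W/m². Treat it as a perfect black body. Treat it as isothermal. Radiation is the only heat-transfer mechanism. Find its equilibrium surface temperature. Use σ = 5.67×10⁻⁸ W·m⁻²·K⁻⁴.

T ≈ 188 K

At equilibrium, absorbed power = emitted power.
Absorbing cross-section = πr² = 5.557×10¹² m²; emitting surface = 4πr² = 2.223×10¹³ m² (ratio 4).
S·A_cross = εσ·A_surf·T⁴  ⇒  T⁴ = S/(4σ).
T⁴ = 1.00·283/(4·5.67×10⁻⁸) = 1.248×10⁹ K⁴.
T = (1.248×10⁹)^(1/4).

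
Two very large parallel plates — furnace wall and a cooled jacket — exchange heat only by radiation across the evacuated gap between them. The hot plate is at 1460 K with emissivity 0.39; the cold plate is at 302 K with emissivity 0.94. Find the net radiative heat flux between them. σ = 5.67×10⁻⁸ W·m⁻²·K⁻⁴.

q ≈ 97900 W/m²

For two infinite grey parallel plates, q = σ(T₁⁴ − T₂⁴)/(1/ε₁ + 1/ε₂ − 1).
T₁⁴ − T₂⁴ = 4.544×10¹² − 8.318×10⁹ = 4.535×10¹² K⁴.
1/ε₁ + 1/ε₂ − 1 = 2.564 + 1.064 − 1 = 2.628.
q = 5.67×10⁻⁸ × 4.535×10¹² / 2.628.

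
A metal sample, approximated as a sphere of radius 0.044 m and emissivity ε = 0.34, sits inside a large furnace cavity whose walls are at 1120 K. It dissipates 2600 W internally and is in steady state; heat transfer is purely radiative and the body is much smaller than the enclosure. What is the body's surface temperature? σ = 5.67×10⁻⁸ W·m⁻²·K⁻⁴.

T ≈ 1630 K

For a small grey body in a large enclosure, net radiated power = εσA(T⁴ − T_w⁴).
Steady state: P = εσA(T⁴ − T_w⁴) with A = 4πr² = 0.02433 m².
T⁴ = P/(εσA) + T_w⁴ = 2600/(0.34·5.67×10⁻⁸·0.02433) + (1120)⁴
    = 5.544×10¹² + 1.574×10¹² = 7.117×10¹² K⁴.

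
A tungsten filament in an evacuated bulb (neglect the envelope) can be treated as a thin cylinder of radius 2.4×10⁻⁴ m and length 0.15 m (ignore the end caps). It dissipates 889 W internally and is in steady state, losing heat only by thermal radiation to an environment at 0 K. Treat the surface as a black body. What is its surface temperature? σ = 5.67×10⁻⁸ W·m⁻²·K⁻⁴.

T ≈ 2890 K

Steady state: internal power = radiated power, P = εσA T⁴.
Radiating area A = 2πrL = 2.262×10⁻⁴ m².
T⁴ = P/(εσA) = 889/(1.0·5.67×10⁻⁸·2.262×10⁻⁴) = 6.932×10¹³ K⁴.
T = (6.932×10¹³)^(1/4).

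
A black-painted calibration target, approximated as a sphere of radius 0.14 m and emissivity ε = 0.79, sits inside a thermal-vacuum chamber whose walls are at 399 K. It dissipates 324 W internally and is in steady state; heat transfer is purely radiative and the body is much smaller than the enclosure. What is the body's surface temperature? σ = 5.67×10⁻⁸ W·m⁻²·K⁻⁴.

For a small grey body in a large enclosure, net radiated power = εσA(T⁴ − T_w⁴).
Steady state: P = εσA(T⁴ − T_w⁴) with A = 4πr² = 0.2463 m².
T⁴ = P/(εσA) + T_w⁴ = 324/(0.79·5.67×10⁻⁸·0.2463) + (399)⁴
    = 2.937×10¹⁰ + 2.534×10¹⁰ = 5.471×10¹⁰ K⁴.

T ≈ 484 K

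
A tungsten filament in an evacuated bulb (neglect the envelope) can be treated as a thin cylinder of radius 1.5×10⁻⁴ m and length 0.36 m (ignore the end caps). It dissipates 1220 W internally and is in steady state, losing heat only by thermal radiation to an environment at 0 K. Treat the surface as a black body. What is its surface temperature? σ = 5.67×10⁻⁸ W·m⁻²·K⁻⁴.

Steady state: internal power = radiated power, P = εσA T⁴.
Radiating area A = 2πrL = 3.393×10⁻⁴ m².
T⁴ = P/(εσA) = 1220/(1.0·5.67×10⁻⁸·3.393×10⁻⁴) = 6.342×10¹³ K⁴.
T = (6.342×10¹³)^(1/4).

T ≈ 2820 K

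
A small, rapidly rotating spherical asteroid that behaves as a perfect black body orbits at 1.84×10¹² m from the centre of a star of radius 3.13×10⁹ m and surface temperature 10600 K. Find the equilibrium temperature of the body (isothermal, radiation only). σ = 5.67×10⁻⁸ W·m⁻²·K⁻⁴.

T ≈ 309 K

The star's surface emits σT_*⁴; at distance d the flux is S = σT_*⁴(R_*/d)².
S = 5.67×10⁻⁸·(10600)⁴·(3.13×10⁹/1.84×10¹²)² = 2071 W/m².
For an isothermal sphere T⁴ = (1−a)S/(4σ) = 9.133×10⁹ K⁴.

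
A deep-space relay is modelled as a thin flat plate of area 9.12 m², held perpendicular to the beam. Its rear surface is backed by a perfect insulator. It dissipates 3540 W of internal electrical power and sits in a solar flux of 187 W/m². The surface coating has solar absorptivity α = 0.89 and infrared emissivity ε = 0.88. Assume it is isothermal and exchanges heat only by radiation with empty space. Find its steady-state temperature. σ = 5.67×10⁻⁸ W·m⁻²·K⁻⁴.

T ≈ 325 K

At steady state, absorbed solar power + internal power = radiated power.
Absorbed: α·S·A_cross = 0.89·187·9.120 = 1518 W (cross-section A).
Total input = 1518 + 3540 = 5058 W.
Radiated: εσ·A_surf·T⁴ with A_surf = A = 9.120 m².
T⁴ = 5058/(0.88·5.67×10⁻⁸·9.120) = 1.111×10¹⁰ K⁴.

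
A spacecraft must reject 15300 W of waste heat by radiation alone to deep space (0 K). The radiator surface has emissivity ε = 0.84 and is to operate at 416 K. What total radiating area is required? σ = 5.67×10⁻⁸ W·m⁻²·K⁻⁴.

P = εσA T⁴ ⇒ A = P/(εσT⁴).
T⁴ = 2.995×10¹⁰ K⁴.
A = 15300/(0.84 × 5.67×10⁻⁸ × 2.995×10¹⁰).

A ≈ 10.7 m²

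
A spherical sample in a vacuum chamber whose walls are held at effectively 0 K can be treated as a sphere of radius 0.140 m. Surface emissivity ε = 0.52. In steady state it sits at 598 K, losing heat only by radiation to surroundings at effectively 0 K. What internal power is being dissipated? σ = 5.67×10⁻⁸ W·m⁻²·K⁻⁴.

Steady state: P = εσA T⁴.
A = 4πr² = 0.2463 m²; T⁴ = (598)⁴ = 1.279×10¹¹ K⁴.
P = 0.52 × 5.67×10⁻⁸ × 0.2463 × 1.279×10¹¹.

P ≈ 929 W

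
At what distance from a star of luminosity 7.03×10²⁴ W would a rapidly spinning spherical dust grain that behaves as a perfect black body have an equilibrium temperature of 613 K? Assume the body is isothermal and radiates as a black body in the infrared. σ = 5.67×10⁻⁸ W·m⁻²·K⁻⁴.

For an isothermal black-emitting sphere, (1−a)S·πr² = σ·4πr²·T⁴ ⇒ S = 4σT⁴/(1−a).
S = 4·5.67×10⁻⁸·(613)⁴/1.00 = 32020 W/m².
Flux falls as S = L/(4πd²), so d = √(L/(4πS)) = √(7.03×10²⁴/(4π·32020)).

d ≈ 4.18×10⁹ m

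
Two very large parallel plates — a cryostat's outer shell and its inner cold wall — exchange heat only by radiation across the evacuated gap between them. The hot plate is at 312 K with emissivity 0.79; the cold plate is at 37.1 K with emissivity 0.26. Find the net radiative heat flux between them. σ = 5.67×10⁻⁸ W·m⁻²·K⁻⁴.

For two infinite grey parallel plates, q = σ(T₁⁴ − T₂⁴)/(1/ε₁ + 1/ε₂ − 1).
T₁⁴ − T₂⁴ = 9.476×10⁹ − 1.895×10⁶ = 9.474×10⁹ K⁴.
1/ε₁ + 1/ε₂ − 1 = 1.266 + 3.846 − 1 = 4.112.
q = 5.67×10⁻⁸ × 9.474×10⁹ / 4.112.

q ≈ 131 W/m²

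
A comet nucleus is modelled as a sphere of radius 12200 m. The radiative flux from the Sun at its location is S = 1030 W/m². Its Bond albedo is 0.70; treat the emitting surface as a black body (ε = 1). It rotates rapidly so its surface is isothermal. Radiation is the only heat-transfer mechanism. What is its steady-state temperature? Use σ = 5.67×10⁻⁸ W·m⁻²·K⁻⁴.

T ≈ 192 K

At equilibrium, absorbed power = emitted power.
Absorbing cross-section = πr² = 4.676×10⁸ m²; emitting surface = 4πr² = 1.870×10⁹ m² (ratio 4).
(1−a)S·A_cross = εσ·A_surf·T⁴  ⇒  T⁴ = (1−a)S/(4σ).
T⁴ = 0.300·1030/(4·5.67×10⁻⁸) = 1.362×10⁹ K⁴.
T = (1.362×10⁹)^(1/4).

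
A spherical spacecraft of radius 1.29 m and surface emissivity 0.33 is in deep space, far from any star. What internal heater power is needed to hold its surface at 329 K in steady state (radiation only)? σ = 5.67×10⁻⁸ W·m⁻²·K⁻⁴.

P ≈ 4580 W

P = εσ·4πr²·T⁴.
4πr² = 20.91 m²; T⁴ = 1.172×10¹⁰ K⁴.
P = 0.33·5.67×10⁻⁸·20.91·1.172×10¹⁰.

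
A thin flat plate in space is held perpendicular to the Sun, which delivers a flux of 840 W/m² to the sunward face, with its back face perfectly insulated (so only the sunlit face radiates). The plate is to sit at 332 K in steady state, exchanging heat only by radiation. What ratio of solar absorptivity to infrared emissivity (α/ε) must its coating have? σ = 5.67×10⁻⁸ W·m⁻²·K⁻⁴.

Balance: αS·A = εσ·1A·T⁴ ⇒ α/ε = σT⁴/S.
α/ε = 5.67×10⁻⁸·(332)⁴/840 = 5.67×10⁻⁸·1.215×10¹⁰/840.

α/ε ≈ 0.820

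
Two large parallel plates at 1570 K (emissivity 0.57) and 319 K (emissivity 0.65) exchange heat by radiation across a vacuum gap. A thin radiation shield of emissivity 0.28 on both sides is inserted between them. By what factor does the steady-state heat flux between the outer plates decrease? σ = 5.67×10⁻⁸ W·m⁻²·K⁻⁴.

factor ≈ 3.68

Without shield: q₀ = σΔ(T⁴)/(1/ε₁+1/ε₂−1) with denominator 2.293.
With shield the two gaps are in series; the resistances add: (1/ε₁+1/ε_s−1)+(1/ε_s+1/ε₂−1) = 4.326+4.110 = 8.436.
Heat-flux ratio q₀/q = 8.436/2.293.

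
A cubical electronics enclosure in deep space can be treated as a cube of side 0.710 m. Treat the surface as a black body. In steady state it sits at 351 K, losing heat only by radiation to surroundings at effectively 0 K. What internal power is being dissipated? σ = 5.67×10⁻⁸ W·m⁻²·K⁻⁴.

Steady state: P = εσA T⁴.
A = 6L² = 3.025 m²; T⁴ = (351)⁴ = 1.518×10¹⁰ K⁴.
P = 1.0 × 5.67×10⁻⁸ × 3.025 × 1.518×10¹⁰.

P ≈ 2600 W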